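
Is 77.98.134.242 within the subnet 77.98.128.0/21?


Subnet network: 77.98.128.0
Test IP AND mask: 77.98.128.0
Yes, 77.98.134.242 is in 77.98.128.0/21


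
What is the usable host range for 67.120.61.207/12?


Network: 67.112.0.0
Broadcast: 67.127.255.255
First usable = network + 1
Last usable = broadcast - 1
Range: 67.112.0.1 to 67.127.255.254


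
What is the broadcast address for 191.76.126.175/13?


Network: 191.72.0.0/13
Host bits = 19
Set all host bits to 1:
Broadcast: 191.79.255.255


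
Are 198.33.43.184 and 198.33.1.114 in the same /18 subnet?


Mask: 255.255.192.0
198.33.43.184 AND mask = 198.33.0.0
198.33.1.114 AND mask = 198.33.0.0
Yes, same subnet (198.33.0.0)


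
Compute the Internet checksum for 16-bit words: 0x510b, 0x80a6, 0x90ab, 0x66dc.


Sum all words (with carry folding):
+ 0x510b = 0x510b
+ 0x80a6 = 0xd1b1
+ 0x90ab = 0x625d
+ 0x66dc = 0xc939
One's complement: ~0xc939
Checksum = 0x36c6


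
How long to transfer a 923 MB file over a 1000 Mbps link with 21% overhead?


Effective throughput = 1000 * (1 - 21/100) = 790 Mbps
File size in Mb = 923 * 8 = 7384 Mb
Time = 7384 / 790
Time = 9.3468 seconds


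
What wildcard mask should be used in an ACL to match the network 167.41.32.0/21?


Subnet mask: 255.255.248.0
Wildcard = 255.255.255.255 - subnet mask
255 - 255 = 0
255 - 255 = 0
255 - 248 = 7
255 - 0 = 255
Wildcard: 0.0.7.255


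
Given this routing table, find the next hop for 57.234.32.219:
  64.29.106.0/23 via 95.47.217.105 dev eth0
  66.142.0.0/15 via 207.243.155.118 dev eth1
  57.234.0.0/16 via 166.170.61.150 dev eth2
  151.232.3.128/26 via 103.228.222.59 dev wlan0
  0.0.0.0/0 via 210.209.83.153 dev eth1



Longest prefix match for 57.234.32.219:
  /23 64.29.106.0: no
  /15 66.142.0.0: no
  /16 57.234.0.0: MATCH
  /26 151.232.3.128: no
  /0 0.0.0.0: MATCH
Selected: next-hop 166.170.61.150 via eth2 (matched /16)


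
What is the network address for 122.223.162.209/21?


IP:   01111010.11011111.10100010.11010001
Mask: 11111111.11111111.11111000.00000000
AND operation:
Net:  01111010.11011111.10100000.00000000
Network: 122.223.160.0/21


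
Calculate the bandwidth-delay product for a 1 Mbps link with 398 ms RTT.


BDP = bandwidth * RTT
= 1 Mbps * 398 ms
= 1 * 1e6 * 398 / 1000 bits
= 398000 bits
= 49750 bytes
= 48.584 KB
BDP = 398000 bits (49750 bytes)


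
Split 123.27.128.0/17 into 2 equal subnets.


New prefix = 17 + 1 = 18
Each subnet has 16384 addresses
  123.27.128.0/18
  123.27.192.0/18
Subnets: 123.27.128.0/18, 123.27.192.0/18


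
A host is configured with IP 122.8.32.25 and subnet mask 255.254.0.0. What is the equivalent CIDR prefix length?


Binary: 11111111.11111110.00000000.00000000
Count leading 1s
Prefix: /15


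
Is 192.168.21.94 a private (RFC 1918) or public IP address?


RFC 1918 private ranges:
  10.0.0.0/8 (10.0.0.0 - 10.255.255.255)
  172.16.0.0/12 (172.16.0.0 - 172.31.255.255)
  192.168.0.0/16 (192.168.0.0 - 192.168.255.255)
Private (in 192.168.0.0/16)


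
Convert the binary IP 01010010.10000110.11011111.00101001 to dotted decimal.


01010010 = 82
10000110 = 134
11011111 = 223
00101001 = 41
IP: 82.134.223.41


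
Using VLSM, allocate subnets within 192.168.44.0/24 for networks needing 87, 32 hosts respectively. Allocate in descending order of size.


87 hosts -> /25 (126 usable): 192.168.44.0/25
32 hosts -> /26 (62 usable): 192.168.44.128/26
Allocation: 192.168.44.0/25 (87 hosts, 126 usable); 192.168.44.128/26 (32 hosts, 62 usable)


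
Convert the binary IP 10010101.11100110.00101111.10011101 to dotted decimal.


10010101 = 149
11100110 = 230
00101111 = 47
10011101 = 157
IP: 149.230.47.157


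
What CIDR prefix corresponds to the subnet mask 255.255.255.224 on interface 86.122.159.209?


Binary: 11111111.11111111.11111111.11100000
Count leading 1s
Prefix: /27


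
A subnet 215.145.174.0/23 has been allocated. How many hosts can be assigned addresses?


Host bits = 32 - 23 = 9
Total addresses = 2^9 = 512
Usable = total - 2 (network and broadcast)
Usable hosts: 510


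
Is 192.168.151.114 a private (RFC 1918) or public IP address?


RFC 1918 private ranges:
  10.0.0.0/8 (10.0.0.0 - 10.255.255.255)
  172.16.0.0/12 (172.16.0.0 - 172.31.255.255)
  192.168.0.0/16 (192.168.0.0 - 192.168.255.255)
Private (in 192.168.0.0/16)


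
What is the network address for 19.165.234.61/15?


IP:   00010011.10100101.11101010.00111101
Mask: 11111111.11111110.00000000.00000000
AND operation:
Net:  00010011.10100100.00000000.00000000
Network: 19.164.0.0/15


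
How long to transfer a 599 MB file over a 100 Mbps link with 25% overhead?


Effective throughput = 100 * (1 - 25/100) = 75 Mbps
File size in Mb = 599 * 8 = 4792 Mb
Time = 4792 / 75
Time = 63.8933 seconds


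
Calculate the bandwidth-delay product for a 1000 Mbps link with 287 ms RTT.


BDP = bandwidth * RTT
= 1000 Mbps * 287 ms
= 1000 * 1e6 * 287 / 1000 bits
= 287000000 bits
= 35875000 bytes
= 35034.1797 KB
BDP = 287000000 bits (35875000 bytes)


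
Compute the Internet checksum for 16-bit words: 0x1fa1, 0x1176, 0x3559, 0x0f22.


Sum all words (with carry folding):
+ 0x1fa1 = 0x1fa1
+ 0x1176 = 0x3117
+ 0x3559 = 0x6670
+ 0x0f22 = 0x7592
One's complement: ~0x7592
Checksum = 0x8a6d


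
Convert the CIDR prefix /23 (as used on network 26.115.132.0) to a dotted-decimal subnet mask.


/23 means 23 network bits, 9 host bits
Binary: 11111111111111111111111000000000
Mask: 255.255.254.0


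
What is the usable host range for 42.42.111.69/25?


Network: 42.42.111.0
Broadcast: 42.42.111.127
First usable = network + 1
Last usable = broadcast - 1
Range: 42.42.111.1 to 42.42.111.126


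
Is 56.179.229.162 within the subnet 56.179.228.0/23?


Subnet network: 56.179.228.0
Test IP AND mask: 56.179.228.0
Yes, 56.179.229.162 is in 56.179.228.0/23


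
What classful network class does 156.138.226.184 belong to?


First octet: 156
Binary: 10011100
10xxxxxx -> Class B (128-191)
Class B, default mask 255.255.0.0 (/16)


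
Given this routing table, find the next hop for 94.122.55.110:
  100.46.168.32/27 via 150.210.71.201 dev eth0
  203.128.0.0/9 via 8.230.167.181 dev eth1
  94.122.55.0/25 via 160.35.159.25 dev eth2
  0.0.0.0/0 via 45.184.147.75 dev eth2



Longest prefix match for 94.122.55.110:
  /27 100.46.168.32: no
  /9 203.128.0.0: no
  /25 94.122.55.0: MATCH
  /0 0.0.0.0: MATCH
Selected: next-hop 160.35.159.25 via eth2 (matched /25)


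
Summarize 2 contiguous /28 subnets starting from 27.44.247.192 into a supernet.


Original prefix: /28
Number of subnets: 2 = 2^1
New prefix = 28 - 1 = 27
Supernet: 27.44.247.192/27


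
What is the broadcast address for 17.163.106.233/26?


Network: 17.163.106.192/26
Host bits = 6
Set all host bits to 1:
Broadcast: 17.163.106.255


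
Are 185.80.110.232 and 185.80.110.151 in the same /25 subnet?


Mask: 255.255.255.128
185.80.110.232 AND mask = 185.80.110.128
185.80.110.151 AND mask = 185.80.110.128
Yes, same subnet (185.80.110.128)


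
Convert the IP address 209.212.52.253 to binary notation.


209 = 11010001
212 = 11010100
52 = 00110100
253 = 11111101
Binary: 11010001.11010100.00110100.11111101


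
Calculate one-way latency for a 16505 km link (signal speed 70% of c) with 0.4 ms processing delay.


Speed = 0.7 * 3e5 km/s = 210000 km/s
Propagation delay = 16505 / 210000 = 0.0786 s = 78.5952 ms
Processing delay = 0.4 ms
Total one-way latency = 78.9952 ms


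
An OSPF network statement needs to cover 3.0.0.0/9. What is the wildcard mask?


Subnet mask: 255.128.0.0
Wildcard = 255.255.255.255 - subnet mask
255 - 255 = 0
255 - 128 = 127
255 - 0 = 255
255 - 0 = 255
Wildcard: 0.127.255.255


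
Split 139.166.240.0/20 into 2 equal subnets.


New prefix = 20 + 1 = 21
Each subnet has 2048 addresses
  139.166.240.0/21
  139.166.248.0/21
Subnets: 139.166.240.0/21, 139.166.248.0/21


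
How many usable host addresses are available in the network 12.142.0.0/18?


Host bits = 32 - 18 = 14
Total addresses = 2^14 = 16384
Usable = total - 2 (network and broadcast)
Usable hosts: 16382


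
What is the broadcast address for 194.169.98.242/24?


Network: 194.169.98.0/24
Host bits = 8
Set all host bits to 1:
Broadcast: 194.169.98.255


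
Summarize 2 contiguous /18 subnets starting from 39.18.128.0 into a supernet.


Original prefix: /18
Number of subnets: 2 = 2^1
New prefix = 18 - 1 = 17
Supernet: 39.18.128.0/17


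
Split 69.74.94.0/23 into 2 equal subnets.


New prefix = 23 + 1 = 24
Each subnet has 256 addresses
  69.74.94.0/24
  69.74.95.0/24
Subnets: 69.74.94.0/24, 69.74.95.0/24


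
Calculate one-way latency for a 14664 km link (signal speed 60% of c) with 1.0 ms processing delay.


Speed = 0.6 * 3e5 km/s = 180000 km/s
Propagation delay = 14664 / 180000 = 0.0815 s = 81.4667 ms
Processing delay = 1.0 ms
Total one-way latency = 82.4667 ms


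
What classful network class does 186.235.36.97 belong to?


First octet: 186
Binary: 10111010
10xxxxxx -> Class B (128-191)
Class B, default mask 255.255.0.0 (/16)


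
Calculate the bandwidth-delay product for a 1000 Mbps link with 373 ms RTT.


BDP = bandwidth * RTT
= 1000 Mbps * 373 ms
= 1000 * 1e6 * 373 / 1000 bits
= 373000000 bits
= 46625000 bytes
= 45532.2266 KB
BDP = 373000000 bits (46625000 bytes)


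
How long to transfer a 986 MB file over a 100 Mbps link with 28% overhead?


Effective throughput = 100 * (1 - 28/100) = 72 Mbps
File size in Mb = 986 * 8 = 7888 Mb
Time = 7888 / 72
Time = 109.5556 seconds


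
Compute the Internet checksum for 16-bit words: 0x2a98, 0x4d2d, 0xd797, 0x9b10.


Sum all words (with carry folding):
+ 0x2a98 = 0x2a98
+ 0x4d2d = 0x77c5
+ 0xd797 = 0x4f5d
+ 0x9b10 = 0xea6d
One's complement: ~0xea6d
Checksum = 0x1592


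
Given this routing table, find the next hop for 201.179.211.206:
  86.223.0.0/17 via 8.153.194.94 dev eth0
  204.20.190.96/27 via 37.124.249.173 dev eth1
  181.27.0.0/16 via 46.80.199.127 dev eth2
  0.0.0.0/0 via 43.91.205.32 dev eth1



Longest prefix match for 201.179.211.206:
  /17 86.223.0.0: no
  /27 204.20.190.96: no
  /16 181.27.0.0: no
  /0 0.0.0.0: MATCH
Selected: next-hop 43.91.205.32 via eth1 (matched /0)


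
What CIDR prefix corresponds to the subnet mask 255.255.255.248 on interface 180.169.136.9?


Binary: 11111111.11111111.11111111.11111000
Count leading 1s
Prefix: /29


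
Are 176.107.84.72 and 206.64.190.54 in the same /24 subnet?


Mask: 255.255.255.0
176.107.84.72 AND mask = 176.107.84.0
206.64.190.54 AND mask = 206.64.190.0
No, different subnets (176.107.84.0 vs 206.64.190.0)


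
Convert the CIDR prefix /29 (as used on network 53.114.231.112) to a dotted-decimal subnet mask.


/29 means 29 network bits, 3 host bits
Binary: 11111111111111111111111111111000
Mask: 255.255.255.248


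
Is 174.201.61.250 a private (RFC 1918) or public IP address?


RFC 1918 private ranges:
  10.0.0.0/8 (10.0.0.0 - 10.255.255.255)
  172.16.0.0/12 (172.16.0.0 - 172.31.255.255)
  192.168.0.0/16 (192.168.0.0 - 192.168.255.255)
Public (not in any RFC 1918 range)


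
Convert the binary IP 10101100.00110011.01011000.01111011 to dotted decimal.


10101100 = 172
00110011 = 51
01011000 = 88
01111011 = 123
IP: 172.51.88.123


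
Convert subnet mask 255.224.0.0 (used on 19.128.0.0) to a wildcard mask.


Subnet mask: 255.224.0.0
Wildcard = 255.255.255.255 - subnet mask
255 - 255 = 0
255 - 224 = 31
255 - 0 = 255
255 - 0 = 255
Wildcard: 0.31.255.255


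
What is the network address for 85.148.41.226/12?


IP:   01010101.10010100.00101001.11100010
Mask: 11111111.11110000.00000000.00000000
AND operation:
Net:  01010101.10010000.00000000.00000000
Network: 85.144.0.0/12


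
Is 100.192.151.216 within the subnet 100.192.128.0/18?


Subnet network: 100.192.128.0
Test IP AND mask: 100.192.128.0
Yes, 100.192.151.216 is in 100.192.128.0/18


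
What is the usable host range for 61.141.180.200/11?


Network: 61.128.0.0
Broadcast: 61.159.255.255
First usable = network + 1
Last usable = broadcast - 1
Range: 61.128.0.1 to 61.159.255.254


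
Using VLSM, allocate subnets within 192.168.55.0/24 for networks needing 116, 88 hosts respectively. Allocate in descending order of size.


116 hosts -> /25 (126 usable): 192.168.55.0/25
88 hosts -> /25 (126 usable): 192.168.55.128/25
Allocation: 192.168.55.0/25 (116 hosts, 126 usable); 192.168.55.128/25 (88 hosts, 126 usable)


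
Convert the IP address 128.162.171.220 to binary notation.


128 = 10000000
162 = 10100010
171 = 10101011
220 = 11011100
Binary: 10000000.10100010.10101011.11011100


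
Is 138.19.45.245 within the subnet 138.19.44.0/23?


Subnet network: 138.19.44.0
Test IP AND mask: 138.19.44.0
Yes, 138.19.45.245 is in 138.19.44.0/23


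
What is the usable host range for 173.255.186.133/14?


Network: 173.252.0.0
Broadcast: 173.255.255.255
First usable = network + 1
Last usable = broadcast - 1
Range: 173.252.0.1 to 173.255.255.254


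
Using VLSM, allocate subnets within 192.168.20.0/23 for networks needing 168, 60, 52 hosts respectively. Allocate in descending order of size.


168 hosts -> /24 (254 usable): 192.168.20.0/24
60 hosts -> /26 (62 usable): 192.168.21.0/26
52 hosts -> /26 (62 usable): 192.168.21.64/26
Allocation: 192.168.20.0/24 (168 hosts, 254 usable); 192.168.21.0/26 (60 hosts, 62 usable); 192.168.21.64/26 (52 hosts, 62 usable)


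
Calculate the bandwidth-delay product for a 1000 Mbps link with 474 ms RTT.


BDP = bandwidth * RTT
= 1000 Mbps * 474 ms
= 1000 * 1e6 * 474 / 1000 bits
= 474000000 bits
= 59250000 bytes
= 57861.3281 KB
BDP = 474000000 bits (59250000 bytes)


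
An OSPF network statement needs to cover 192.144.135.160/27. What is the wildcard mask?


Subnet mask: 255.255.255.224
Wildcard = 255.255.255.255 - subnet mask
255 - 255 = 0
255 - 255 = 0
255 - 255 = 0
255 - 224 = 31
Wildcard: 0.0.0.31


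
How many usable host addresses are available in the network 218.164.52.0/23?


Host bits = 32 - 23 = 9
Total addresses = 2^9 = 512
Usable = total - 2 (network and broadcast)
Usable hosts: 510


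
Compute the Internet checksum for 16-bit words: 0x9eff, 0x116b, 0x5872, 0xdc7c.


Sum all words (with carry folding):
+ 0x9eff = 0x9eff
+ 0x116b = 0xb06a
+ 0x5872 = 0x08dd
+ 0xdc7c = 0xe559
One's complement: ~0xe559
Checksum = 0x1aa6


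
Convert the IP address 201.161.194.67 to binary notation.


201 = 11001001
161 = 10100001
194 = 11000010
67 = 01000011
Binary: 11001001.10100001.11000010.01000011


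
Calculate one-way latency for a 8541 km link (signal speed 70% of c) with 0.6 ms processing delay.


Speed = 0.7 * 3e5 km/s = 210000 km/s
Propagation delay = 8541 / 210000 = 0.0407 s = 40.6714 ms
Processing delay = 0.6 ms
Total one-way latency = 41.2714 ms


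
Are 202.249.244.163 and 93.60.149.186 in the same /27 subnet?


Mask: 255.255.255.224
202.249.244.163 AND mask = 202.249.244.160
93.60.149.186 AND mask = 93.60.149.160
No, different subnets (202.249.244.160 vs 93.60.149.160)


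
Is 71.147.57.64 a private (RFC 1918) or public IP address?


RFC 1918 private ranges:
  10.0.0.0/8 (10.0.0.0 - 10.255.255.255)
  172.16.0.0/12 (172.16.0.0 - 172.31.255.255)
  192.168.0.0/16 (192.168.0.0 - 192.168.255.255)
Public (not in any RFC 1918 range)


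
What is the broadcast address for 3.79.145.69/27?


Network: 3.79.145.64/27
Host bits = 5
Set all host bits to 1:
Broadcast: 3.79.145.95


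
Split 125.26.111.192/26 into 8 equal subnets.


New prefix = 26 + 3 = 29
Each subnet has 8 addresses
  125.26.111.192/29
  125.26.111.200/29
  125.26.111.208/29
  125.26.111.216/29
  125.26.111.224/29
  125.26.111.232/29
  125.26.111.240/29
  125.26.111.248/29
Subnets: 125.26.111.192/29, 125.26.111.200/29, 125.26.111.208/29, 125.26.111.216/29, 125.26.111.224/29, 125.26.111.232/29, 125.26.111.240/29, 125.26.111.248/29


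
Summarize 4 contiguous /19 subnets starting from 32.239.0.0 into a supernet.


Original prefix: /19
Number of subnets: 4 = 2^2
New prefix = 19 - 2 = 17
Supernet: 32.239.0.0/17


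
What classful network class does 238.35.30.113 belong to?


First octet: 238
Binary: 11101110
1110xxxx -> Class D (224-239)
Class D (multicast), default mask N/A


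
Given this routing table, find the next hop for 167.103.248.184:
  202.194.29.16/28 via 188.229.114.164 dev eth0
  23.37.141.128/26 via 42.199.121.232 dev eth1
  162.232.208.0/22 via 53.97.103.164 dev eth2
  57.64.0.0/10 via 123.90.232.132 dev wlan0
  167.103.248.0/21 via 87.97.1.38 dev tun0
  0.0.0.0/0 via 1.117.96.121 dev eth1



Longest prefix match for 167.103.248.184:
  /28 202.194.29.16: no
  /26 23.37.141.128: no
  /22 162.232.208.0: no
  /10 57.64.0.0: no
  /21 167.103.248.0: MATCH
  /0 0.0.0.0: MATCH
Selected: next-hop 87.97.1.38 via tun0 (matched /21)


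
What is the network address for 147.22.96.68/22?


IP:   10010011.00010110.01100000.01000100
Mask: 11111111.11111111.11111100.00000000
AND operation:
Net:  10010011.00010110.01100000.00000000
Network: 147.22.96.0/22


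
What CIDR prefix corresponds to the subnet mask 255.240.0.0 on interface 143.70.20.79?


Binary: 11111111.11110000.00000000.00000000
Count leading 1s
Prefix: /12


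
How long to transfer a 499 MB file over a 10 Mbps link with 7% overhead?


Effective throughput = 10 * (1 - 7/100) = 9.3 Mbps
File size in Mb = 499 * 8 = 3992 Mb
Time = 3992 / 9.3
Time = 429.2473 seconds


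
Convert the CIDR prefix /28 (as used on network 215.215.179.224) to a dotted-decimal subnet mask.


/28 means 28 network bits, 4 host bits
Binary: 11111111111111111111111111110000
Mask: 255.255.255.240


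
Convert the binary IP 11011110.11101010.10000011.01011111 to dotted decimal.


11011110 = 222
11101010 = 234
10000011 = 131
01011111 = 95
IP: 222.234.131.95


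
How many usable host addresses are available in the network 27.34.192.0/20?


Host bits = 32 - 20 = 12
Total addresses = 2^12 = 4096
Usable = total - 2 (network and broadcast)
Usable hosts: 4094


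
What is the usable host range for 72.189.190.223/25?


Network: 72.189.190.128
Broadcast: 72.189.190.255
First usable = network + 1
Last usable = broadcast - 1
Range: 72.189.190.129 to 72.189.190.254


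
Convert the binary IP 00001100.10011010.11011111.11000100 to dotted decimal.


00001100 = 12
10011010 = 154
11011111 = 223
11000100 = 196
IP: 12.154.223.196


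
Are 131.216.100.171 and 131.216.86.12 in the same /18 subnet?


Mask: 255.255.192.0
131.216.100.171 AND mask = 131.216.64.0
131.216.86.12 AND mask = 131.216.64.0
Yes, same subnet (131.216.64.0)


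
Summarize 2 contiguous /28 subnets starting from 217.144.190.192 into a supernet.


Original prefix: /28
Number of subnets: 2 = 2^1
New prefix = 28 - 1 = 27
Supernet: 217.144.190.192/27


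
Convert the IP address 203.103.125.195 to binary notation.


203 = 11001011
103 = 01100111
125 = 01111101
195 = 11000011
Binary: 11001011.01100111.01111101.11000011


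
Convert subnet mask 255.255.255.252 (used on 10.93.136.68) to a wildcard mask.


Subnet mask: 255.255.255.252
Wildcard = 255.255.255.255 - subnet mask
255 - 255 = 0
255 - 255 = 0
255 - 255 = 0
255 - 252 = 3
Wildcard: 0.0.0.3


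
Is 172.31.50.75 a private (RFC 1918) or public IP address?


RFC 1918 private ranges:
  10.0.0.0/8 (10.0.0.0 - 10.255.255.255)
  172.16.0.0/12 (172.16.0.0 - 172.31.255.255)
  192.168.0.0/16 (192.168.0.0 - 192.168.255.255)
Private (in 172.16.0.0/12)


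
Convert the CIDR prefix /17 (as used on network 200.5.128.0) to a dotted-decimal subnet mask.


/17 means 17 network bits, 15 host bits
Binary: 11111111111111111000000000000000
Mask: 255.255.128.0


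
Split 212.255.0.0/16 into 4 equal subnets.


New prefix = 16 + 2 = 18
Each subnet has 16384 addresses
  212.255.0.0/18
  212.255.64.0/18
  212.255.128.0/18
  212.255.192.0/18
Subnets: 212.255.0.0/18, 212.255.64.0/18, 212.255.128.0/18, 212.255.192.0/18


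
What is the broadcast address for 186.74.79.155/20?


Network: 186.74.64.0/20
Host bits = 12
Set all host bits to 1:
Broadcast: 186.74.79.255


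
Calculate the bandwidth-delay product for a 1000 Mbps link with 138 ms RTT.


BDP = bandwidth * RTT
= 1000 Mbps * 138 ms
= 1000 * 1e6 * 138 / 1000 bits
= 138000000 bits
= 17250000 bytes
= 16845.7031 KB
BDP = 138000000 bits (17250000 bytes)


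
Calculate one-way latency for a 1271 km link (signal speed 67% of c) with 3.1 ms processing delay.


Speed = 0.67 * 3e5 km/s = 201000 km/s
Propagation delay = 1271 / 201000 = 0.0063 s = 6.3234 ms
Processing delay = 3.1 ms
Total one-way latency = 9.4234 ms


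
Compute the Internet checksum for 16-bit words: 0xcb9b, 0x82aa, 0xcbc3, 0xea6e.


Sum all words (with carry folding):
+ 0xcb9b = 0xcb9b
+ 0x82aa = 0x4e46
+ 0xcbc3 = 0x1a0a
+ 0xea6e = 0x0479
One's complement: ~0x0479
Checksum = 0xfb86


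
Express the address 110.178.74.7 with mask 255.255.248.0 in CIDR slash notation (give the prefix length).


Binary: 11111111.11111111.11111000.00000000
Count leading 1s
Prefix: /21


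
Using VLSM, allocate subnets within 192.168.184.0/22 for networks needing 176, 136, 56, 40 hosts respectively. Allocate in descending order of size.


176 hosts -> /24 (254 usable): 192.168.184.0/24
136 hosts -> /24 (254 usable): 192.168.185.0/24
56 hosts -> /26 (62 usable): 192.168.186.0/26
40 hosts -> /26 (62 usable): 192.168.186.64/26
Allocation: 192.168.184.0/24 (176 hosts, 254 usable); 192.168.185.0/24 (136 hosts, 254 usable); 192.168.186.0/26 (56 hosts, 62 usable); 192.168.186.64/26 (40 hosts, 62 usable)


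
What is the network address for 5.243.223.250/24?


IP:   00000101.11110011.11011111.11111010
Mask: 11111111.11111111.11111111.00000000
AND operation:
Net:  00000101.11110011.11011111.00000000
Network: 5.243.223.0/24


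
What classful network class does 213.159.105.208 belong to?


First octet: 213
Binary: 11010101
110xxxxx -> Class C (192-223)
Class C, default mask 255.255.255.0 (/24)


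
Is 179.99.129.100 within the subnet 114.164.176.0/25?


Subnet network: 114.164.176.0
Test IP AND mask: 179.99.129.0
No, 179.99.129.100 is not in 114.164.176.0/25


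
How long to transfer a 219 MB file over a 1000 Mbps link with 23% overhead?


Effective throughput = 1000 * (1 - 23/100) = 770 Mbps
File size in Mb = 219 * 8 = 1752 Mb
Time = 1752 / 770
Time = 2.2753 seconds


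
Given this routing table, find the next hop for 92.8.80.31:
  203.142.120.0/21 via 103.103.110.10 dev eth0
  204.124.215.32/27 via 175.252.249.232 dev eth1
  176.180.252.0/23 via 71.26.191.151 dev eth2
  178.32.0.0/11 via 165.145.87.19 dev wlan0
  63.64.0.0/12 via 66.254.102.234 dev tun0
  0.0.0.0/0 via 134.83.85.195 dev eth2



Longest prefix match for 92.8.80.31:
  /21 203.142.120.0: no
  /27 204.124.215.32: no
  /23 176.180.252.0: no
  /11 178.32.0.0: no
  /12 63.64.0.0: no
  /0 0.0.0.0: MATCH
Selected: next-hop 134.83.85.195 via eth2 (matched /0)


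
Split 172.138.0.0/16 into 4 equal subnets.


New prefix = 16 + 2 = 18
Each subnet has 16384 addresses
  172.138.0.0/18
  172.138.64.0/18
  172.138.128.0/18
  172.138.192.0/18
Subnets: 172.138.0.0/18, 172.138.64.0/18, 172.138.128.0/18, 172.138.192.0/18


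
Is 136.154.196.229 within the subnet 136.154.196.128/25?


Subnet network: 136.154.196.128
Test IP AND mask: 136.154.196.128
Yes, 136.154.196.229 is in 136.154.196.128/25


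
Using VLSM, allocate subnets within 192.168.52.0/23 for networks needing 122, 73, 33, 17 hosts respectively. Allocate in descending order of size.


122 hosts -> /25 (126 usable): 192.168.52.0/25
73 hosts -> /25 (126 usable): 192.168.52.128/25
33 hosts -> /26 (62 usable): 192.168.53.0/26
17 hosts -> /27 (30 usable): 192.168.53.64/27
Allocation: 192.168.52.0/25 (122 hosts, 126 usable); 192.168.52.128/25 (73 hosts, 126 usable); 192.168.53.0/26 (33 hosts, 62 usable); 192.168.53.64/27 (17 hosts, 30 usable)


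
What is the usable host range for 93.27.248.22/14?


Network: 93.24.0.0
Broadcast: 93.27.255.255
First usable = network + 1
Last usable = broadcast - 1
Range: 93.24.0.1 to 93.27.255.254


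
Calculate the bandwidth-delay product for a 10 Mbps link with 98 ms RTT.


BDP = bandwidth * RTT
= 10 Mbps * 98 ms
= 10 * 1e6 * 98 / 1000 bits
= 980000 bits
= 122500 bytes
= 119.6289 KB
BDP = 980000 bits (122500 bytes)


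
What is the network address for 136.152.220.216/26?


IP:   10001000.10011000.11011100.11011000
Mask: 11111111.11111111.11111111.11000000
AND operation:
Net:  10001000.10011000.11011100.11000000
Network: 136.152.220.192/26


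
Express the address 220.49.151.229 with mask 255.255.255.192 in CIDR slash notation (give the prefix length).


Binary: 11111111.11111111.11111111.11000000
Count leading 1s
Prefix: /26


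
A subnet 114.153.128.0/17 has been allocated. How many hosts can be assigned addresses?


Host bits = 32 - 17 = 15
Total addresses = 2^15 = 32768
Usable = total - 2 (network and broadcast)
Usable hosts: 32766


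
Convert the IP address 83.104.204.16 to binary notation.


83 = 01010011
104 = 01101000
204 = 11001100
16 = 00010000
Binary: 01010011.01101000.11001100.00010000


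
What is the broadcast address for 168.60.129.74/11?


Network: 168.32.0.0/11
Host bits = 21
Set all host bits to 1:
Broadcast: 168.63.255.255


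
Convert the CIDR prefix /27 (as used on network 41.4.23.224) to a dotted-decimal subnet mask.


/27 means 27 network bits, 5 host bits
Binary: 11111111111111111111111111100000
Mask: 255.255.255.224


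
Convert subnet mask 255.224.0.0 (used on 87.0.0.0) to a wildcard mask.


Subnet mask: 255.224.0.0
Wildcard = 255.255.255.255 - subnet mask
255 - 255 = 0
255 - 224 = 31
255 - 0 = 255
255 - 0 = 255
Wildcard: 0.31.255.255


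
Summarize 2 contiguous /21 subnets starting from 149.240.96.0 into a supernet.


Original prefix: /21
Number of subnets: 2 = 2^1
New prefix = 21 - 1 = 20
Supernet: 149.240.96.0/20


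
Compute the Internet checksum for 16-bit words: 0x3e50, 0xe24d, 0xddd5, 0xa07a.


Sum all words (with carry folding):
+ 0x3e50 = 0x3e50
+ 0xe24d = 0x209e
+ 0xddd5 = 0xfe73
+ 0xa07a = 0x9eee
One's complement: ~0x9eee
Checksum = 0x6111


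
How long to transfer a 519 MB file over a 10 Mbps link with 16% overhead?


Effective throughput = 10 * (1 - 16/100) = 8.4 Mbps
File size in Mb = 519 * 8 = 4152 Mb
Time = 4152 / 8.4
Time = 494.2857 seconds


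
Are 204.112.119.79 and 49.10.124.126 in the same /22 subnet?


Mask: 255.255.252.0
204.112.119.79 AND mask = 204.112.116.0
49.10.124.126 AND mask = 49.10.124.0
No, different subnets (204.112.116.0 vs 49.10.124.0)


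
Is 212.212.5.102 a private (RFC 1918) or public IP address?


RFC 1918 private ranges:
  10.0.0.0/8 (10.0.0.0 - 10.255.255.255)
  172.16.0.0/12 (172.16.0.0 - 172.31.255.255)
  192.168.0.0/16 (192.168.0.0 - 192.168.255.255)
Public (not in any RFC 1918 range)


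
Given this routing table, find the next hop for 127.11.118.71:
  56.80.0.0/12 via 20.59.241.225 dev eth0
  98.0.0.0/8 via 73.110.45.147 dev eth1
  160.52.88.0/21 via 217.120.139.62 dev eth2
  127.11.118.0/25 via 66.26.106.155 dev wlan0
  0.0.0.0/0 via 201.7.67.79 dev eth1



Longest prefix match for 127.11.118.71:
  /12 56.80.0.0: no
  /8 98.0.0.0: no
  /21 160.52.88.0: no
  /25 127.11.118.0: MATCH
  /0 0.0.0.0: MATCH
Selected: next-hop 66.26.106.155 via wlan0 (matched /25)


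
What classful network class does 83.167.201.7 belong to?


First octet: 83
Binary: 01010011
0xxxxxxx -> Class A (1-126)
Class A, default mask 255.0.0.0 (/8)


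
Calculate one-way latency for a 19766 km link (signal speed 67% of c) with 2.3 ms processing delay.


Speed = 0.67 * 3e5 km/s = 201000 km/s
Propagation delay = 19766 / 201000 = 0.0983 s = 98.3383 ms
Processing delay = 2.3 ms
Total one-way latency = 100.6383 ms


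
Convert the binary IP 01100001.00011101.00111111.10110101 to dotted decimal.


01100001 = 97
00011101 = 29
00111111 = 63
10110101 = 181
IP: 97.29.63.181


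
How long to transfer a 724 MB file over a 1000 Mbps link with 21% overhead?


Effective throughput = 1000 * (1 - 21/100) = 790 Mbps
File size in Mb = 724 * 8 = 5792 Mb
Time = 5792 / 790
Time = 7.3316 seconds


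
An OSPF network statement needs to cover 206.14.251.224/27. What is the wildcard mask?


Subnet mask: 255.255.255.224
Wildcard = 255.255.255.255 - subnet mask
255 - 255 = 0
255 - 255 = 0
255 - 255 = 0
255 - 224 = 31
Wildcard: 0.0.0.31


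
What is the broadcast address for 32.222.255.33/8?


Network: 32.0.0.0/8
Host bits = 24
Set all host bits to 1:
Broadcast: 32.255.255.255


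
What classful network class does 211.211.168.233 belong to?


First octet: 211
Binary: 11010011
110xxxxx -> Class C (192-223)
Class C, default mask 255.255.255.0 (/24)


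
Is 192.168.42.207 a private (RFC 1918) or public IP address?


RFC 1918 private ranges:
  10.0.0.0/8 (10.0.0.0 - 10.255.255.255)
  172.16.0.0/12 (172.16.0.0 - 172.31.255.255)
  192.168.0.0/16 (192.168.0.0 - 192.168.255.255)
Private (in 192.168.0.0/16)


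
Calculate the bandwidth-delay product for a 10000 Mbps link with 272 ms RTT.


BDP = bandwidth * RTT
= 10000 Mbps * 272 ms
= 10000 * 1e6 * 272 / 1000 bits
= 2720000000 bits
= 340000000 bytes
= 332031.25 KB
BDP = 2720000000 bits (340000000 bytes)


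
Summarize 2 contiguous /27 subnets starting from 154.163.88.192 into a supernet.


Original prefix: /27
Number of subnets: 2 = 2^1
New prefix = 27 - 1 = 26
Supernet: 154.163.88.192/26


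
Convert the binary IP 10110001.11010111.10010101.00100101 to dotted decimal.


10110001 = 177
11010111 = 215
10010101 = 149
00100101 = 37
IP: 177.215.149.37


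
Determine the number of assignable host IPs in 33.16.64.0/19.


Host bits = 32 - 19 = 13
Total addresses = 2^13 = 8192
Usable = total - 2 (network and broadcast)
Usable hosts: 8190


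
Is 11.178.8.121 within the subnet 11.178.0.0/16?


Subnet network: 11.178.0.0
Test IP AND mask: 11.178.0.0
Yes, 11.178.8.121 is in 11.178.0.0/16


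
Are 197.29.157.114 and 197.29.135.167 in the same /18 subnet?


Mask: 255.255.192.0
197.29.157.114 AND mask = 197.29.128.0
197.29.135.167 AND mask = 197.29.128.0
Yes, same subnet (197.29.128.0)


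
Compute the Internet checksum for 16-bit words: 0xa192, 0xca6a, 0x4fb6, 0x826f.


Sum all words (with carry folding):
+ 0xa192 = 0xa192
+ 0xca6a = 0x6bfd
+ 0x4fb6 = 0xbbb3
+ 0x826f = 0x3e23
One's complement: ~0x3e23
Checksum = 0xc1dc


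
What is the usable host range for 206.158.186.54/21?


Network: 206.158.184.0
Broadcast: 206.158.191.255
First usable = network + 1
Last usable = broadcast - 1
Range: 206.158.184.1 to 206.158.191.254


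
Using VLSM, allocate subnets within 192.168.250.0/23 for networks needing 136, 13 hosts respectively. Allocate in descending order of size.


136 hosts -> /24 (254 usable): 192.168.250.0/24
13 hosts -> /28 (14 usable): 192.168.251.0/28
Allocation: 192.168.250.0/24 (136 hosts, 254 usable); 192.168.251.0/28 (13 hosts, 14 usable)


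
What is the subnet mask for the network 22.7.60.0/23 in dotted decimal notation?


/23 means 23 network bits, 9 host bits
Binary: 11111111111111111111111000000000
Mask: 255.255.254.0


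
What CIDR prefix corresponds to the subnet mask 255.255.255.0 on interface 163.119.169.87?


Binary: 11111111.11111111.11111111.00000000
Count leading 1s
Prefix: /24


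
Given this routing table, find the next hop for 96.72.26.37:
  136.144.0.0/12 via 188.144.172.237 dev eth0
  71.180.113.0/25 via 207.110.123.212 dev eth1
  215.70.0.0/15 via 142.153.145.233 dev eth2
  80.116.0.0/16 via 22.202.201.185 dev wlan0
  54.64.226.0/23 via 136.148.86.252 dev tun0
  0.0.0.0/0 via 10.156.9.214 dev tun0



Longest prefix match for 96.72.26.37:
  /12 136.144.0.0: no
  /25 71.180.113.0: no
  /15 215.70.0.0: no
  /16 80.116.0.0: no
  /23 54.64.226.0: no
  /0 0.0.0.0: MATCH
Selected: next-hop 10.156.9.214 via tun0 (matched /0)


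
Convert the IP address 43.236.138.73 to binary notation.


43 = 00101011
236 = 11101100
138 = 10001010
73 = 01001001
Binary: 00101011.11101100.10001010.01001001


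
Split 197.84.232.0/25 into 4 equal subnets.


New prefix = 25 + 2 = 27
Each subnet has 32 addresses
  197.84.232.0/27
  197.84.232.32/27
  197.84.232.64/27
  197.84.232.96/27
Subnets: 197.84.232.0/27, 197.84.232.32/27, 197.84.232.64/27, 197.84.232.96/27


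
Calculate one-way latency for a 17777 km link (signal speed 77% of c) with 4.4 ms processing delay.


Speed = 0.77 * 3e5 km/s = 231000 km/s
Propagation delay = 17777 / 231000 = 0.077 s = 76.9567 ms
Processing delay = 4.4 ms
Total one-way latency = 81.3567 ms


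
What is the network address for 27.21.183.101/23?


IP:   00011011.00010101.10110111.01100101
Mask: 11111111.11111111.11111110.00000000
AND operation:
Net:  00011011.00010101.10110110.00000000
Network: 27.21.182.0/23


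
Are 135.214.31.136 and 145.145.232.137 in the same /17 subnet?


Mask: 255.255.128.0
135.214.31.136 AND mask = 135.214.0.0
145.145.232.137 AND mask = 145.145.128.0
No, different subnets (135.214.0.0 vs 145.145.128.0)


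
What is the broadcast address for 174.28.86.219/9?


Network: 174.0.0.0/9
Host bits = 23
Set all host bits to 1:
Broadcast: 174.127.255.255


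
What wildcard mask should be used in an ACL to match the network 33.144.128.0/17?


Subnet mask: 255.255.128.0
Wildcard = 255.255.255.255 - subnet mask
255 - 255 = 0
255 - 255 = 0
255 - 128 = 127
255 - 0 = 255
Wildcard: 0.0.127.255


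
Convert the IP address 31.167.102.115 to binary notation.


31 = 00011111
167 = 10100111
102 = 01100110
115 = 01110011
Binary: 00011111.10100111.01100110.01110011


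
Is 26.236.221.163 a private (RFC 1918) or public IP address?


RFC 1918 private ranges:
  10.0.0.0/8 (10.0.0.0 - 10.255.255.255)
  172.16.0.0/12 (172.16.0.0 - 172.31.255.255)
  192.168.0.0/16 (192.168.0.0 - 192.168.255.255)
Public (not in any RFC 1918 range)


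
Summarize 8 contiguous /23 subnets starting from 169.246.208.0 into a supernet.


Original prefix: /23
Number of subnets: 8 = 2^3
New prefix = 23 - 3 = 20
Supernet: 169.246.208.0/20


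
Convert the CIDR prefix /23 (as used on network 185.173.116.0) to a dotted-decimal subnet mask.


/23 means 23 network bits, 9 host bits
Binary: 11111111111111111111111000000000
Mask: 255.255.254.0


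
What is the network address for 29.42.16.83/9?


IP:   00011101.00101010.00010000.01010011
Mask: 11111111.10000000.00000000.00000000
AND operation:
Net:  00011101.00000000.00000000.00000000
Network: 29.0.0.0/9


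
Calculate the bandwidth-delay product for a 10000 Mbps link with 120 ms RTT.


BDP = bandwidth * RTT
= 10000 Mbps * 120 ms
= 10000 * 1e6 * 120 / 1000 bits
= 1200000000 bits
= 150000000 bytes
= 146484.375 KB
BDP = 1200000000 bits (150000000 bytes)


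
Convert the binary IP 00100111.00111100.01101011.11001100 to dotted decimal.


00100111 = 39
00111100 = 60
01101011 = 107
11001100 = 204
IP: 39.60.107.204


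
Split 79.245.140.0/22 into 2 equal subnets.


New prefix = 22 + 1 = 23
Each subnet has 512 addresses
  79.245.140.0/23
  79.245.142.0/23
Subnets: 79.245.140.0/23, 79.245.142.0/23


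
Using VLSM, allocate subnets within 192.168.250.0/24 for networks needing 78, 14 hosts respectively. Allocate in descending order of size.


78 hosts -> /25 (126 usable): 192.168.250.0/25
14 hosts -> /28 (14 usable): 192.168.250.128/28
Allocation: 192.168.250.0/25 (78 hosts, 126 usable); 192.168.250.128/28 (14 hosts, 14 usable)


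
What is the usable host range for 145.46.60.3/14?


Network: 145.44.0.0
Broadcast: 145.47.255.255
First usable = network + 1
Last usable = broadcast - 1
Range: 145.44.0.1 to 145.47.255.254


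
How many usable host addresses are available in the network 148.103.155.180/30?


Host bits = 32 - 30 = 2
Total addresses = 2^2 = 4
Usable = total - 2 (network and broadcast)
Usable hosts: 2


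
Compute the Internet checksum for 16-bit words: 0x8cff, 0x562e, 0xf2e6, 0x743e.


Sum all words (with carry folding):
+ 0x8cff = 0x8cff
+ 0x562e = 0xe32d
+ 0xf2e6 = 0xd614
+ 0x743e = 0x4a53
One's complement: ~0x4a53
Checksum = 0xb5ac


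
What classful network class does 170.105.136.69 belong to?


First octet: 170
Binary: 10101010
10xxxxxx -> Class B (128-191)
Class B, default mask 255.255.0.0 (/16)


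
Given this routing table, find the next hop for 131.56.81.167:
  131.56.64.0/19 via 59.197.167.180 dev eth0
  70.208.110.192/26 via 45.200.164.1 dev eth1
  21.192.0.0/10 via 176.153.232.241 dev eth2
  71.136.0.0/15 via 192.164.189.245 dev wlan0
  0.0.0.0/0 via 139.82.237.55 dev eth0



Longest prefix match for 131.56.81.167:
  /19 131.56.64.0: MATCH
  /26 70.208.110.192: no
  /10 21.192.0.0: no
  /15 71.136.0.0: no
  /0 0.0.0.0: MATCH
Selected: next-hop 59.197.167.180 via eth0 (matched /19)


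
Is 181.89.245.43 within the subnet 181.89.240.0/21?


Subnet network: 181.89.240.0
Test IP AND mask: 181.89.240.0
Yes, 181.89.245.43 is in 181.89.240.0/21


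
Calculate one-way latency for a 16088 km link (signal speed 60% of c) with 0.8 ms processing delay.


Speed = 0.6 * 3e5 km/s = 180000 km/s
Propagation delay = 16088 / 180000 = 0.0894 s = 89.3778 ms
Processing delay = 0.8 ms
Total one-way latency = 90.1778 ms


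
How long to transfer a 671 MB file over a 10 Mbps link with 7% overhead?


Effective throughput = 10 * (1 - 7/100) = 9.3 Mbps
File size in Mb = 671 * 8 = 5368 Mb
Time = 5368 / 9.3
Time = 577.2043 seconds


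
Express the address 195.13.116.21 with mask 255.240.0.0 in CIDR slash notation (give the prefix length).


Binary: 11111111.11110000.00000000.00000000
Count leading 1s
Prefix: /12


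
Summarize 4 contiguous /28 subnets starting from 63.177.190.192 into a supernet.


Original prefix: /28
Number of subnets: 4 = 2^2
New prefix = 28 - 2 = 26
Supernet: 63.177.190.192/26


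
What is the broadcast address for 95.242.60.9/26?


Network: 95.242.60.0/26
Host bits = 6
Set all host bits to 1:
Broadcast: 95.242.60.63


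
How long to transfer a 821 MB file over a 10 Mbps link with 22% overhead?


Effective throughput = 10 * (1 - 22/100) = 7.8 Mbps
File size in Mb = 821 * 8 = 6568 Mb
Time = 6568 / 7.8
Time = 842.0513 seconds


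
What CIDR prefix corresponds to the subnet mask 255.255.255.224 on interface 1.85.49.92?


Binary: 11111111.11111111.11111111.11100000
Count leading 1s
Prefix: /27


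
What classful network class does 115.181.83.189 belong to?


First octet: 115
Binary: 01110011
0xxxxxxx -> Class A (1-126)
Class A, default mask 255.0.0.0 (/8)


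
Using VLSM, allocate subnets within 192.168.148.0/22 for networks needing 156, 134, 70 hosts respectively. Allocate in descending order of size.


156 hosts -> /24 (254 usable): 192.168.148.0/24
134 hosts -> /24 (254 usable): 192.168.149.0/24
70 hosts -> /25 (126 usable): 192.168.150.0/25
Allocation: 192.168.148.0/24 (156 hosts, 254 usable); 192.168.149.0/24 (134 hosts, 254 usable); 192.168.150.0/25 (70 hosts, 126 usable)


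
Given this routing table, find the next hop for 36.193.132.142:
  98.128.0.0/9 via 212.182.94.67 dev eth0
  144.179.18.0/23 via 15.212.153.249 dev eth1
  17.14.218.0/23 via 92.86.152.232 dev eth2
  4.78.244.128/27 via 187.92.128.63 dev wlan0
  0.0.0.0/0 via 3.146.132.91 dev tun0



Longest prefix match for 36.193.132.142:
  /9 98.128.0.0: no
  /23 144.179.18.0: no
  /23 17.14.218.0: no
  /27 4.78.244.128: no
  /0 0.0.0.0: MATCH
Selected: next-hop 3.146.132.91 via tun0 (matched /0)


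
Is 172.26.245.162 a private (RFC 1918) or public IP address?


RFC 1918 private ranges:
  10.0.0.0/8 (10.0.0.0 - 10.255.255.255)
  172.16.0.0/12 (172.16.0.0 - 172.31.255.255)
  192.168.0.0/16 (192.168.0.0 - 192.168.255.255)
Private (in 172.16.0.0/12)
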